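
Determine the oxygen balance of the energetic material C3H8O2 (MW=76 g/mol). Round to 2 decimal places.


OB = -1600 * (2C + H/2 - O) / MW
Inner = 2*3 + 8/2 - 2 = 8.00
OB = -1600 * 8.00 / 76 = -168.42%


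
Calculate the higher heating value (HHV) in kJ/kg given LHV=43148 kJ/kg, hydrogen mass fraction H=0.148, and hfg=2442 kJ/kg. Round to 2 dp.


HHV = LHV + hfg * 9 * H
Water addition = 2442 * 9 * 0.148 = 3252.744 kJ/kg
HHV = 43148 + 3252.744 = 46400.74 kJ/kg


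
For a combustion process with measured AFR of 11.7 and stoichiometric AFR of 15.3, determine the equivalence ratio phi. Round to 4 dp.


phi = AFR_stoich / AFR_actual
phi = 15.3 / 11.7 = 1.3077


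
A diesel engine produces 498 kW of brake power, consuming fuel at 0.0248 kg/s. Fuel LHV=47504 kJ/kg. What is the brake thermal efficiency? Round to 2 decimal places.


eta_BTE = (BP / (mf * LHV)) * 100
Denominator = 0.0248 * 47504 = 1178.0992 kW
eta_BTE = (498 / 1178.0992) * 100 = 42.27%


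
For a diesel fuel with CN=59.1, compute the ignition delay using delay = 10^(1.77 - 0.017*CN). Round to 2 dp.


delay = 10^(1.77 - 0.017*CN)
Exponent = 1.77 - 0.017*59.1 = 0.7653
delay = 10^0.7653 = 5.83 ms


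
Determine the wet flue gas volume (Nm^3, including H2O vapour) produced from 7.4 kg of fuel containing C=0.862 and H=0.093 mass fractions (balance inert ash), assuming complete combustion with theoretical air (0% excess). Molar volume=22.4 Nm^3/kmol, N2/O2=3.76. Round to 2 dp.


Per kg fuel: CO2 = (C/12 kmol)*22.4 = (0.862/12)*22.4 = 1.60907 Nm^3
Per kg fuel: H2O = (H/2 kmol)*22.4 = (0.093/2)*22.4 = 1.04160 Nm^3
O2 needed per kg fuel = C/12 + H/4 = 0.862/12 + 0.093/4 = 0.09508333 kmol
Per kg fuel: N2 = O2*3.76*22.4 = 0.09508333*3.76*22.4 = 8.00830 Nm^3
Total per kg = 1.60907 + 1.04160 + 8.00830 = 10.65897 Nm^3
Total = 10.65897 * 7.4 = 78.88 Nm^3


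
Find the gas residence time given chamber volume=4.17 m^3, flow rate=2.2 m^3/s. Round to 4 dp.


tau = V / Q_flow
tau = 4.17 / 2.2 = 1.8955 s


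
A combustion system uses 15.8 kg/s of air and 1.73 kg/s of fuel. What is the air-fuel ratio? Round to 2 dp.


AFR = m_air / m_fuel
AFR = 15.8 / 1.73 = 9.13


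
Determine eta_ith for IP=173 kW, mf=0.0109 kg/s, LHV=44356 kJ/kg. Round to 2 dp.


eta_ith = (IP / (mf * LHV)) * 100
Denominator = 0.0109 * 44356 = 483.4804 kW
eta_ith = (173 / 483.4804) * 100 = 35.78%


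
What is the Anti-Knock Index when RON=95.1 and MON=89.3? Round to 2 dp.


AKI = (RON + MON) / 2
AKI = (95.1 + 89.3) / 2
AKI = 184.4 / 2 = 92.20


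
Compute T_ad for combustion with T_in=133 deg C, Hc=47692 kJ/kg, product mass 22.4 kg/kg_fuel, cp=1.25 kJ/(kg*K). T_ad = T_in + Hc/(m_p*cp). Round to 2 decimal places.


T_ad = T_in + Hc / (m_p * cp)
Denominator = 22.4 * 1.25 = 28.0000
Temperature rise = 47692 / 28.0000 = 1703.29 K
T_ad = 133 + 1703.29 = 1836.29 deg C


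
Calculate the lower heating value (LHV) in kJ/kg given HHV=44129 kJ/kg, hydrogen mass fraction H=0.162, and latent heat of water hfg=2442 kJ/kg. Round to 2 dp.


LHV = HHV - hfg * 9 * H
Water correction = 2442 * 9 * 0.162 = 3560.436 kJ/kg
LHV = 44129 - 3560.436 = 40568.56 kJ/kg


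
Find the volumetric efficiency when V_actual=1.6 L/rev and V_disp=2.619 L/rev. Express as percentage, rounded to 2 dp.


eta_v = (V_actual / V_disp) * 100
Ratio = 1.6 / 2.619 = 0.6109
eta_v = 0.6109 * 100 = 61.09%


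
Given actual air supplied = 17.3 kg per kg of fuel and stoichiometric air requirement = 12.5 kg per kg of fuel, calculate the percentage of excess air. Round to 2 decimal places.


Excess air = actual - stoichiometric = 17.3 - 12.5 = 4.80 kg/kg fuel
Excess air % = (excess / stoich) * 100 = (4.80 / 12.5) * 100 = 38.40%


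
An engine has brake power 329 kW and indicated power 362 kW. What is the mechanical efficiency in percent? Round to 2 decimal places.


eta_mech = (BP / IP) * 100
Ratio = 329 / 362 = 0.9088
eta_mech = 0.9088 * 100 = 90.88%


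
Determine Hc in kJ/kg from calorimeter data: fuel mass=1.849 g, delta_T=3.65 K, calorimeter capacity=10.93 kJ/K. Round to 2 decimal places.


Hc = C_cal * delta_T / m_fuel
Q_released = 10.93 * 3.65 = 39.8945 kJ
m_fuel = 1.849 g = 1.849/1000 kg = 0.001849 kg
Hc = 39.8945 / 0.001849 = 21576.26 kJ/kg


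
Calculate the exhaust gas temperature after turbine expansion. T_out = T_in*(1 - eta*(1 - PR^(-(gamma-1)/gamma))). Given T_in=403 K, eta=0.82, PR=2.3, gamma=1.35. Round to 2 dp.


T_out = T_in * (1 - eta * (1 - PR^(-(gamma-1)/gamma)))
Exponent = -(1.35-1)/1.35 = -0.25925926
PR^exp = 2.3^(-0.25925926) = 0.80578413
Factor = 1 - 0.82*(1 - 0.80578413) = 0.84074299
T_out = 403 * 0.84074299 = 338.82 K


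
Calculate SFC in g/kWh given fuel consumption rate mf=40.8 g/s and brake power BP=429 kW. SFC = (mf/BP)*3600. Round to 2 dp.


SFC = (mf / BP) * 3600
Rate = 40.8 / 429 = 0.095105 g/(s*kW)
SFC = 0.095105 * 3600 = 342.38 g/kWh


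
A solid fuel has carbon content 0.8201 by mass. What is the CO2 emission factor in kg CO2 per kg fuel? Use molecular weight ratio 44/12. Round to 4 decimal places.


EF = C_frac * (M_CO2 / M_C)
EF = 0.8201 * (44/12)
EF = 0.8201 * 3.666667 = 3.0070 kg_CO2/kg_fuel


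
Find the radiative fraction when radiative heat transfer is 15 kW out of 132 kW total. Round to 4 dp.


f_rad = Q_rad / Q_total
f_rad = 15 / 132 = 0.1136


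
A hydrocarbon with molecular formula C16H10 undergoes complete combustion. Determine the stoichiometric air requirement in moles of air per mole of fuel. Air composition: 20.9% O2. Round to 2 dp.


Balanced combustion: C16H10 + 18.5 O2 -> 16 CO2 + 5 H2O
O2 needed = C + H/4 = 16 + 10/4 = 18.50 moles
Air moles = O2 / 0.209 = 18.50 / 0.209 = 88.52 moles air


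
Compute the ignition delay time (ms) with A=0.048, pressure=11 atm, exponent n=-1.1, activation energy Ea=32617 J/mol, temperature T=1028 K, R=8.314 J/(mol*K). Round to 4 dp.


tau = A * P^n * exp(Ea/(R*T))
P^n = 11^(-1.1) = 0.07152668
Ea/(R*T) = 32617/(8.314*1028) = 3.816286
exp(Ea/(R*T)) = 45.435134
tau = 0.048 * 0.07152668 * 45.435134 = 0.1560 ms


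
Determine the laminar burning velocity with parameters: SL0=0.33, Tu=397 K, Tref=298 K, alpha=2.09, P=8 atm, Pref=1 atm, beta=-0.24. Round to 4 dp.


SL = SL0 * (Tu/Tref)^alpha * (P/Pref)^beta
T ratio = 397/298 = 1.33221477
(T ratio)^alpha = 1.33221477^2.09 = 1.821211
(P/Pref)^beta = 8^(-0.24) = 0.607097
SL = 0.33 * 1.821211 * 0.607097 = 0.3649 m/s


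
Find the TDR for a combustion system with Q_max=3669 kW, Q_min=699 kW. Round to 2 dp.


TDR = Q_max / Q_min
TDR = 3669 / 699 = 5.25


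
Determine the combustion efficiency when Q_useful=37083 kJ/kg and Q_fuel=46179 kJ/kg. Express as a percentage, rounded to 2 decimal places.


Efficiency = (Q_useful / Q_fuel) * 100
Efficiency = (37083 / 46179) * 100
Efficiency = 0.8030 * 100 = 80.30%


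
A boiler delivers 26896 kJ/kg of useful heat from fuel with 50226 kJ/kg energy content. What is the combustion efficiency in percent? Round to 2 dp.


Efficiency = (Q_useful / Q_fuel) * 100
Efficiency = (26896 / 50226) * 100
Efficiency = 0.5355 * 100 = 53.55%


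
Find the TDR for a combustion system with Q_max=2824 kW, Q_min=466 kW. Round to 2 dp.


TDR = Q_max / Q_min
TDR = 2824 / 466 = 6.06


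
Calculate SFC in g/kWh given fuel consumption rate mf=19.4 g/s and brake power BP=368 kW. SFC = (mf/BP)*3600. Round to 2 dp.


SFC = (mf / BP) * 3600
Rate = 19.4 / 368 = 0.052717 g/(s*kW)
SFC = 0.052717 * 3600 = 189.78 g/kWh


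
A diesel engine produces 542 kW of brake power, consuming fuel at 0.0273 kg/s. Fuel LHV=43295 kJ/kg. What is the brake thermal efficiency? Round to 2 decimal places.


eta_BTE = (BP / (mf * LHV)) * 100
Denominator = 0.0273 * 43295 = 1181.9535 kW
eta_BTE = (542 / 1181.9535) * 100 = 45.86%


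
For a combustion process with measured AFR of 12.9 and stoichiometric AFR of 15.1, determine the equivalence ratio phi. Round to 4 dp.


phi = AFR_stoich / AFR_actual
phi = 15.1 / 12.9 = 1.1705


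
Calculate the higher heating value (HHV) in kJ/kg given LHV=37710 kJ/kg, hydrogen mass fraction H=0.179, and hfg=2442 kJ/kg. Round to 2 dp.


HHV = LHV + hfg * 9 * H
Water addition = 2442 * 9 * 0.179 = 3934.062 kJ/kg
HHV = 37710 + 3934.062 = 41644.06 kJ/kg


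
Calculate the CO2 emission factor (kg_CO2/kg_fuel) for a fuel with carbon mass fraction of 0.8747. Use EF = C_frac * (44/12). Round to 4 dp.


EF = C_frac * (M_CO2 / M_C)
EF = 0.8747 * (44/12)
EF = 0.8747 * 3.666667 = 3.2072 kg_CO2/kg_fuel


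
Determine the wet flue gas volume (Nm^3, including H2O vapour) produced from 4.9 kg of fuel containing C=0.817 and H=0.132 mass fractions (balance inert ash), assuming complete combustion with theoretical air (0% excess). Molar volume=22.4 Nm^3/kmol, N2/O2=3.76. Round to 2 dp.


Per kg fuel: CO2 = (C/12 kmol)*22.4 = (0.817/12)*22.4 = 1.52507 Nm^3
Per kg fuel: H2O = (H/2 kmol)*22.4 = (0.132/2)*22.4 = 1.47840 Nm^3
O2 needed per kg fuel = C/12 + H/4 = 0.817/12 + 0.132/4 = 0.10108333 kmol
Per kg fuel: N2 = O2*3.76*22.4 = 0.10108333*3.76*22.4 = 8.51364 Nm^3
Total per kg = 1.52507 + 1.47840 + 8.51364 = 11.51711 Nm^3
Total = 11.51711 * 4.9 = 56.43 Nm^3


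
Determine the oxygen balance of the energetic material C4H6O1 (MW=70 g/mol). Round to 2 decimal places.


OB = -1600 * (2C + H/2 - O) / MW
Inner = 2*4 + 6/2 - 1 = 10.00
OB = -1600 * 10.00 / 70 = -228.57%


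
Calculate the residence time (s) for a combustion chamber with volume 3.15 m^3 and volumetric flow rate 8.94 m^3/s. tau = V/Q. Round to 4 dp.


tau = V / Q_flow
tau = 3.15 / 8.94 = 0.3523 s


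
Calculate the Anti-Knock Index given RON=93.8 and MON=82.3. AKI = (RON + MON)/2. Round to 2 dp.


AKI = (RON + MON) / 2
AKI = (93.8 + 82.3) / 2
AKI = 176.1 / 2 = 88.05


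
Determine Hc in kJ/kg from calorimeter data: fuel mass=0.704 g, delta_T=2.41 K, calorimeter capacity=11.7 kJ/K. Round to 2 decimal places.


Hc = C_cal * delta_T / m_fuel
Q_released = 11.7 * 2.41 = 28.1970 kJ
m_fuel = 0.704 g = 0.704/1000 kg = 0.000704 kg
Hc = 28.1970 / 0.000704 = 40052.56 kJ/kg


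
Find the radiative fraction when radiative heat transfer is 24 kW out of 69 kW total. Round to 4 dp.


f_rad = Q_rad / Q_total
f_rad = 24 / 69 = 0.3478


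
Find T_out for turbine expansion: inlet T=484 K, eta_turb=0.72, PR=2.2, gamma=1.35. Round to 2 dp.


T_out = T_in * (1 - eta * (1 - PR^(-(gamma-1)/gamma)))
Exponent = -(1.35-1)/1.35 = -0.25925926
PR^exp = 2.2^(-0.25925926) = 0.81512413
Factor = 1 - 0.72*(1 - 0.81512413) = 0.86688937
T_out = 484 * 0.86688937 = 419.57 K


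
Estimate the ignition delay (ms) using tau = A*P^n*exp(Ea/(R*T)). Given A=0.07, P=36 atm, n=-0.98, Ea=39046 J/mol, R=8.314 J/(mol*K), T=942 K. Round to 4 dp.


tau = A * P^n * exp(Ea/(R*T))
P^n = 36^(-0.98) = 0.02984170
Ea/(R*T) = 39046/(8.314*942) = 4.985579
exp(Ea/(R*T)) = 146.288293
tau = 0.07 * 0.02984170 * 146.288293 = 0.3056 ms


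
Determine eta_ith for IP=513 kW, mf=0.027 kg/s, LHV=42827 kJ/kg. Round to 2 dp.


eta_ith = (IP / (mf * LHV)) * 100
Denominator = 0.027 * 42827 = 1156.3290 kW
eta_ith = (513 / 1156.3290) * 100 = 44.36%


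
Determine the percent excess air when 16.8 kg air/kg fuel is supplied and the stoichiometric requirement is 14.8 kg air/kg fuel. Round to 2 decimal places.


Excess air = actual - stoichiometric = 16.8 - 14.8 = 2.00 kg/kg fuel
Excess air % = (excess / stoich) * 100 = (2.00 / 14.8) * 100 = 13.51%


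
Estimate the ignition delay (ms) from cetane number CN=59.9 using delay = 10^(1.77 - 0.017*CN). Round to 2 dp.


delay = 10^(1.77 - 0.017*CN)
Exponent = 1.77 - 0.017*59.9 = 0.7517
delay = 10^0.7517 = 5.65 ms


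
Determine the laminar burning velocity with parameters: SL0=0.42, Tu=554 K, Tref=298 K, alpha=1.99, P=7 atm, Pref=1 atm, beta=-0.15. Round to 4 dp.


SL = SL0 * (Tu/Tref)^alpha * (P/Pref)^beta
T ratio = 554/298 = 1.85906040
(T ratio)^alpha = 1.85906040^1.99 = 3.434742
(P/Pref)^beta = 7^(-0.15) = 0.746853
SL = 0.42 * 3.434742 * 0.746853 = 1.0774 m/s


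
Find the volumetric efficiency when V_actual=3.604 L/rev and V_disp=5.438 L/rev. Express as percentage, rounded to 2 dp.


eta_v = (V_actual / V_disp) * 100
Ratio = 3.604 / 5.438 = 0.6627
eta_v = 0.6627 * 100 = 66.27%


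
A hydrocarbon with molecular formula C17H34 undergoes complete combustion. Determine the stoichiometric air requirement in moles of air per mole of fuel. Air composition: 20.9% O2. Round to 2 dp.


Balanced combustion: C17H34 + 25.5 O2 -> 17 CO2 + 17 H2O
O2 needed = C + H/4 = 17 + 34/4 = 25.50 moles
Air moles = O2 / 0.209 = 25.50 / 0.209 = 122.01 moles air


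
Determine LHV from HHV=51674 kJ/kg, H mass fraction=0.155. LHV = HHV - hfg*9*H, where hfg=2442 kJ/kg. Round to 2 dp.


LHV = HHV - hfg * 9 * H
Water correction = 2442 * 9 * 0.155 = 3406.590 kJ/kg
LHV = 51674 - 3406.590 = 48267.41 kJ/kg


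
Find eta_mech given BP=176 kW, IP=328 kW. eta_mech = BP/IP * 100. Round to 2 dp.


eta_mech = (BP / IP) * 100
Ratio = 176 / 328 = 0.5366
eta_mech = 0.5366 * 100 = 53.66%


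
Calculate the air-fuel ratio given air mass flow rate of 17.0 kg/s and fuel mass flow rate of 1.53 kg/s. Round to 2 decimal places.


AFR = m_air / m_fuel
AFR = 17.0 / 1.53 = 11.11


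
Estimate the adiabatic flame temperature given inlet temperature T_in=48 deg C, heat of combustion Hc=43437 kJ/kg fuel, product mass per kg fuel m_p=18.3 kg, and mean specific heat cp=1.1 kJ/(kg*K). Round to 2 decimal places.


T_ad = T_in + Hc / (m_p * cp)
Denominator = 18.3 * 1.1 = 20.1300
Temperature rise = 43437 / 20.1300 = 2157.82 K
T_ad = 48 + 2157.82 = 2205.82 deg C


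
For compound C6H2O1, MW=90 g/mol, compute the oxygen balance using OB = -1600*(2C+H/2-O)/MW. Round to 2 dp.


OB = -1600 * (2C + H/2 - O) / MW
Inner = 2*6 + 2/2 - 1 = 12.00
OB = -1600 * 12.00 / 90 = -213.33%


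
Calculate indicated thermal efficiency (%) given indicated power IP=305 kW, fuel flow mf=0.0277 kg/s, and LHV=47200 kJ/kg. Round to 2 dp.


eta_ith = (IP / (mf * LHV)) * 100
Denominator = 0.0277 * 47200 = 1307.4400 kW
eta_ith = (305 / 1307.4400) * 100 = 23.33%


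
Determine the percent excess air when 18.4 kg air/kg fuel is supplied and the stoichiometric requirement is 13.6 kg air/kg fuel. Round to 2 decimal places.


Excess air = actual - stoichiometric = 18.4 - 13.6 = 4.80 kg/kg fuel
Excess air % = (excess / stoich) * 100 = (4.80 / 13.6) * 100 = 35.29%


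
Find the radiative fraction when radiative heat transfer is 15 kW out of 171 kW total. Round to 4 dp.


f_rad = Q_rad / Q_total
f_rad = 15 / 171 = 0.0877


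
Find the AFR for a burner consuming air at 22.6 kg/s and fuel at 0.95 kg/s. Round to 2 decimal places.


AFR = m_air / m_fuel
AFR = 22.6 / 0.95 = 23.79


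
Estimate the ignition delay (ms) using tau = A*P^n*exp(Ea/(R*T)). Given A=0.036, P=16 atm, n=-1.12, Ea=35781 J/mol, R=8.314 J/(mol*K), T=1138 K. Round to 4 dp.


tau = A * P^n * exp(Ea/(R*T))
P^n = 16^(-1.12) = 0.04481110
Ea/(R*T) = 35781/(8.314*1138) = 3.781814
exp(Ea/(R*T)) = 43.895606
tau = 0.036 * 0.04481110 * 43.895606 = 0.0708 ms


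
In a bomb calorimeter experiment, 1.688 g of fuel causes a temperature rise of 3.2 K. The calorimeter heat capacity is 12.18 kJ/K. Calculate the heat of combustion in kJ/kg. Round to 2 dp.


Hc = C_cal * delta_T / m_fuel
Q_released = 12.18 * 3.2 = 38.9760 kJ
m_fuel = 1.688 g = 1.688/1000 kg = 0.001688 kg
Hc = 38.9760 / 0.001688 = 23090.05 kJ/kg


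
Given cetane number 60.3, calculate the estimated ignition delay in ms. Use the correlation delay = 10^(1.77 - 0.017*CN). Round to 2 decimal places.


delay = 10^(1.77 - 0.017*CN)
Exponent = 1.77 - 0.017*60.3 = 0.7449
delay = 10^0.7449 = 5.56 ms


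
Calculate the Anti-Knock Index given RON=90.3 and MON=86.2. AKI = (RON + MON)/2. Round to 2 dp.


AKI = (RON + MON) / 2
AKI = (90.3 + 86.2) / 2
AKI = 176.5 / 2 = 88.25


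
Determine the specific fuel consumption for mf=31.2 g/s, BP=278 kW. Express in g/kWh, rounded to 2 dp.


SFC = (mf / BP) * 3600
Rate = 31.2 / 278 = 0.112230 g/(s*kW)
SFC = 0.112230 * 3600 = 404.03 g/kWh


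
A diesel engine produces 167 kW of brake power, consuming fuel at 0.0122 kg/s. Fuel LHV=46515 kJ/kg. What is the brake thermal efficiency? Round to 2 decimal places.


eta_BTE = (BP / (mf * LHV)) * 100
Denominator = 0.0122 * 46515 = 567.4830 kW
eta_BTE = (167 / 567.4830) * 100 = 29.43%


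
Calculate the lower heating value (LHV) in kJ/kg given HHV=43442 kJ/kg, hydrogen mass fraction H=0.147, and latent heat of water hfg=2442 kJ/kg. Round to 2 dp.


LHV = HHV - hfg * 9 * H
Water correction = 2442 * 9 * 0.147 = 3230.766 kJ/kg
LHV = 43442 - 3230.766 = 40211.23 kJ/kg


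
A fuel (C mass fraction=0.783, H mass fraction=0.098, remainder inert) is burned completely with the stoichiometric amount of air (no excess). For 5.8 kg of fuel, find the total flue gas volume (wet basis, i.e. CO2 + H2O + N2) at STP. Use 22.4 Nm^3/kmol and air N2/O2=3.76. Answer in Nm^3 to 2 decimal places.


Per kg fuel: CO2 = (C/12 kmol)*22.4 = (0.783/12)*22.4 = 1.46160 Nm^3
Per kg fuel: H2O = (H/2 kmol)*22.4 = (0.098/2)*22.4 = 1.09760 Nm^3
O2 needed per kg fuel = C/12 + H/4 = 0.783/12 + 0.098/4 = 0.08975000 kmol
Per kg fuel: N2 = O2*3.76*22.4 = 0.08975000*3.76*22.4 = 7.55910 Nm^3
Total per kg = 1.46160 + 1.09760 + 7.55910 = 10.11830 Nm^3
Total = 10.11830 * 5.8 = 58.69 Nm^3


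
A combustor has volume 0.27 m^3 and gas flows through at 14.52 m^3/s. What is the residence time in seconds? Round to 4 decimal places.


tau = V / Q_flow
tau = 0.27 / 14.52 = 0.0186 s


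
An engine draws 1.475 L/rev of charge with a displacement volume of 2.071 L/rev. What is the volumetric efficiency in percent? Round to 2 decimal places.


eta_v = (V_actual / V_disp) * 100
Ratio = 1.475 / 2.071 = 0.7122
eta_v = 0.7122 * 100 = 71.22%


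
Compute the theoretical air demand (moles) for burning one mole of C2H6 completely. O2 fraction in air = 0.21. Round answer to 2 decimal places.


Balanced combustion: C2H6 + 3.5 O2 -> 2 CO2 + 3 H2O
O2 needed = C + H/4 = 2 + 6/4 = 3.50 moles
Air moles = O2 / 0.21 = 3.50 / 0.21 = 16.67 moles air


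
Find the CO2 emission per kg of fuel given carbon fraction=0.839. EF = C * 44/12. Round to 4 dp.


EF = C_frac * (M_CO2 / M_C)
EF = 0.839 * (44/12)
EF = 0.839 * 3.666667 = 3.0763 kg_CO2/kg_fuel


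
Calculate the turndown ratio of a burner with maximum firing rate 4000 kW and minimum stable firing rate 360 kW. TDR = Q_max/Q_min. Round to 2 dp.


TDR = Q_max / Q_min
TDR = 4000 / 360 = 11.11


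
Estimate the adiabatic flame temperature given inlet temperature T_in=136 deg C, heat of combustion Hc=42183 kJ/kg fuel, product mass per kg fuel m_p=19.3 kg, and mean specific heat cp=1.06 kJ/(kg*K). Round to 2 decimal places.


T_ad = T_in + Hc / (m_p * cp)
Denominator = 19.3 * 1.06 = 20.4580
Temperature rise = 42183 / 20.4580 = 2061.93 K
T_ad = 136 + 2061.93 = 2197.93 deg C


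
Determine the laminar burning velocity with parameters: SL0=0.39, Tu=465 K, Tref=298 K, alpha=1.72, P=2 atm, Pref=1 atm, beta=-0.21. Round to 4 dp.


SL = SL0 * (Tu/Tref)^alpha * (P/Pref)^beta
T ratio = 465/298 = 1.56040268
(T ratio)^alpha = 1.56040268^1.72 = 2.149647
(P/Pref)^beta = 2^(-0.21) = 0.864537
SL = 0.39 * 2.149647 * 0.864537 = 0.7248 m/s


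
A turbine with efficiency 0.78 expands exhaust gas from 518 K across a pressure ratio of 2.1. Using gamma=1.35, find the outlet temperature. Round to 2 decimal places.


T_out = T_in * (1 - eta * (1 - PR^(-(gamma-1)/gamma)))
Exponent = -(1.35-1)/1.35 = -0.25925926
PR^exp = 2.1^(-0.25925926) = 0.82501466
Factor = 1 - 0.78*(1 - 0.82501466) = 0.86351143
T_out = 518 * 0.86351143 = 447.30 K


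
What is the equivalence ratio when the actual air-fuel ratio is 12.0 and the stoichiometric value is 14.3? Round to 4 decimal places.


phi = AFR_stoich / AFR_actual
phi = 14.3 / 12.0 = 1.1917


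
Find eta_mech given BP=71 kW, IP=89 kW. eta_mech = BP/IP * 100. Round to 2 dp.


eta_mech = (BP / IP) * 100
Ratio = 71 / 89 = 0.7978
eta_mech = 0.7978 * 100 = 79.78%


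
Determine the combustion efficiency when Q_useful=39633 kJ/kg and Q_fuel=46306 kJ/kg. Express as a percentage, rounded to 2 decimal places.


Efficiency = (Q_useful / Q_fuel) * 100
Efficiency = (39633 / 46306) * 100
Efficiency = 0.8559 * 100 = 85.59%


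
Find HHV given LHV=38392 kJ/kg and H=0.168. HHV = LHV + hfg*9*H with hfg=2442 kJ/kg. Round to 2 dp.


HHV = LHV + hfg * 9 * H
Water addition = 2442 * 9 * 0.168 = 3692.304 kJ/kg
HHV = 38392 + 3692.304 = 42084.30 kJ/kg


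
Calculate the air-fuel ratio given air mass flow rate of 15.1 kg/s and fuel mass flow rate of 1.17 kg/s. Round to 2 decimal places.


AFR = m_air / m_fuel
AFR = 15.1 / 1.17 = 12.91


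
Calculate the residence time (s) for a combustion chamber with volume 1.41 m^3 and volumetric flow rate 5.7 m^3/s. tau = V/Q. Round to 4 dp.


tau = V / Q_flow
tau = 1.41 / 5.7 = 0.2474 s


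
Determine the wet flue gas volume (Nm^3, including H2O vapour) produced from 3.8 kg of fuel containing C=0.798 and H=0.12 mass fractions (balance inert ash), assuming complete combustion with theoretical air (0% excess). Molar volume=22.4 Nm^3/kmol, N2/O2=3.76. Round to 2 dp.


Per kg fuel: CO2 = (C/12 kmol)*22.4 = (0.798/12)*22.4 = 1.48960 Nm^3
Per kg fuel: H2O = (H/2 kmol)*22.4 = (0.12/2)*22.4 = 1.34400 Nm^3
O2 needed per kg fuel = C/12 + H/4 = 0.798/12 + 0.12/4 = 0.09650000 kmol
Per kg fuel: N2 = O2*3.76*22.4 = 0.09650000*3.76*22.4 = 8.12762 Nm^3
Total per kg = 1.48960 + 1.34400 + 8.12762 = 10.96122 Nm^3
Total = 10.96122 * 3.8 = 41.65 Nm^3


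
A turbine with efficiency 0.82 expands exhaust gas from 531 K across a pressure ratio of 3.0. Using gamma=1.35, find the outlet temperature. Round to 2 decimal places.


T_out = T_in * (1 - eta * (1 - PR^(-(gamma-1)/gamma)))
Exponent = -(1.35-1)/1.35 = -0.25925926
PR^exp = 3.0^(-0.25925926) = 0.75214556
Factor = 1 - 0.82*(1 - 0.75214556) = 0.79675936
T_out = 531 * 0.79675936 = 423.08 K


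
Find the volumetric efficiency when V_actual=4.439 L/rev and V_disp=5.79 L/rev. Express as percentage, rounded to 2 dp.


eta_v = (V_actual / V_disp) * 100
Ratio = 4.439 / 5.79 = 0.7667
eta_v = 0.7667 * 100 = 76.67%


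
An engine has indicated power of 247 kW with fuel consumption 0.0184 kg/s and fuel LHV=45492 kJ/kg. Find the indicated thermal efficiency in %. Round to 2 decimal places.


eta_ith = (IP / (mf * LHV)) * 100
Denominator = 0.0184 * 45492 = 837.0528 kW
eta_ith = (247 / 837.0528) * 100 = 29.51%


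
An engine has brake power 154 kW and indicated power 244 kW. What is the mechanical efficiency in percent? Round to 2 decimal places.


eta_mech = (BP / IP) * 100
Ratio = 154 / 244 = 0.6311
eta_mech = 0.6311 * 100 = 63.11%


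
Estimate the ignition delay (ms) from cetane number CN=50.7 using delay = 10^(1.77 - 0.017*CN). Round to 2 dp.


delay = 10^(1.77 - 0.017*CN)
Exponent = 1.77 - 0.017*50.7 = 0.9081
delay = 10^0.9081 = 8.09 ms


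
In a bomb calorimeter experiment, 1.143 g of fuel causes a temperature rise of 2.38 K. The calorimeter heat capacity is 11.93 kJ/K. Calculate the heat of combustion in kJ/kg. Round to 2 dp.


Hc = C_cal * delta_T / m_fuel
Q_released = 11.93 * 2.38 = 28.3934 kJ
m_fuel = 1.143 g = 1.143/1000 kg = 0.001143 kg
Hc = 28.3934 / 0.001143 = 24841.12 kJ/kg


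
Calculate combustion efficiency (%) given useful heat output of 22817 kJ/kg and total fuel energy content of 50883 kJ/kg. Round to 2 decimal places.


Efficiency = (Q_useful / Q_fuel) * 100
Efficiency = (22817 / 50883) * 100
Efficiency = 0.4484 * 100 = 44.84%


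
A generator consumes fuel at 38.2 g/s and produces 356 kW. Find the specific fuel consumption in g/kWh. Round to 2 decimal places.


SFC = (mf / BP) * 3600
Rate = 38.2 / 356 = 0.107303 g/(s*kW)
SFC = 0.107303 * 3600 = 386.29 g/kWh


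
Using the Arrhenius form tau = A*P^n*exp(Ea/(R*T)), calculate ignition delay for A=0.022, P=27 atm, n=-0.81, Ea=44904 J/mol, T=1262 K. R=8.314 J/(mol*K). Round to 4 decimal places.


tau = A * P^n * exp(Ea/(R*T))
P^n = 27^(-0.81) = 0.06927800
Ea/(R*T) = 44904/(8.314*1262) = 4.279723
exp(Ea/(R*T)) = 72.220427
tau = 0.022 * 0.06927800 * 72.220427 = 0.1101 ms


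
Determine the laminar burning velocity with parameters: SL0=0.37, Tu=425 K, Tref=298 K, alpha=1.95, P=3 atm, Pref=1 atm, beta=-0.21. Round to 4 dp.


SL = SL0 * (Tu/Tref)^alpha * (P/Pref)^beta
T ratio = 425/298 = 1.42617450
(T ratio)^alpha = 1.42617450^1.95 = 1.998190
(P/Pref)^beta = 3^(-0.21) = 0.793971
SL = 0.37 * 1.998190 * 0.793971 = 0.5870 m/s


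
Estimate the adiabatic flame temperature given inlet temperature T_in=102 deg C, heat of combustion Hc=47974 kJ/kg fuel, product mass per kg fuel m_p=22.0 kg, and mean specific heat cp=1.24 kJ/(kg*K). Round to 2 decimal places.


T_ad = T_in + Hc / (m_p * cp)
Denominator = 22.0 * 1.24 = 27.2800
Temperature rise = 47974 / 27.2800 = 1758.58 K
T_ad = 102 + 1758.58 = 1860.58 deg C


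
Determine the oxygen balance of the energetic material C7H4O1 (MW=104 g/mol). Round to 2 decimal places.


OB = -1600 * (2C + H/2 - O) / MW
Inner = 2*7 + 4/2 - 1 = 15.00
OB = -1600 * 15.00 / 104 = -230.77%


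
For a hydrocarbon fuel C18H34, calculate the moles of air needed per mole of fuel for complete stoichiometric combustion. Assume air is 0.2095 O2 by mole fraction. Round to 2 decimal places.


Balanced combustion: C18H34 + 26.5 O2 -> 18 CO2 + 17 H2O
O2 needed = C + H/4 = 18 + 34/4 = 26.50 moles
Air moles = O2 / 0.2095 = 26.50 / 0.2095 = 126.49 moles air


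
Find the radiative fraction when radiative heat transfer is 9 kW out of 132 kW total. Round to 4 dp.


f_rad = Q_rad / Q_total
f_rad = 9 / 132 = 0.0682


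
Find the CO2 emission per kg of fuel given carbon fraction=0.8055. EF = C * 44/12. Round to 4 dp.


EF = C_frac * (M_CO2 / M_C)
EF = 0.8055 * (44/12)
EF = 0.8055 * 3.666667 = 2.9535 kg_CO2/kg_fuel


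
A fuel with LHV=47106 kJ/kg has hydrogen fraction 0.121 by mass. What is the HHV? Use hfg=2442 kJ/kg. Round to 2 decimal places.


HHV = LHV + hfg * 9 * H
Water addition = 2442 * 9 * 0.121 = 2659.338 kJ/kg
HHV = 47106 + 2659.338 = 49765.34 kJ/kg


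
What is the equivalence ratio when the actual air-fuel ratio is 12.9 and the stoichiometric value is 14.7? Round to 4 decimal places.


phi = AFR_stoich / AFR_actual
phi = 14.7 / 12.9 = 1.1395


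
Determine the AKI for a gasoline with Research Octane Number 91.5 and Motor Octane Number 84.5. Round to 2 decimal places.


AKI = (RON + MON) / 2
AKI = (91.5 + 84.5) / 2
AKI = 176.0 / 2 = 88.00


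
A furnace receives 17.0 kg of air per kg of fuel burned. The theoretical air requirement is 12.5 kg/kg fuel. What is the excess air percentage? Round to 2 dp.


Excess air = actual - stoichiometric = 17.0 - 12.5 = 4.50 kg/kg fuel
Excess air % = (excess / stoich) * 100 = (4.50 / 12.5) * 100 = 36.00%


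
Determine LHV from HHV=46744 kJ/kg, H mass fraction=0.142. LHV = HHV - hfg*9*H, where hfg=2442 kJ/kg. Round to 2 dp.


LHV = HHV - hfg * 9 * H
Water correction = 2442 * 9 * 0.142 = 3120.876 kJ/kg
LHV = 46744 - 3120.876 = 43623.12 kJ/kg


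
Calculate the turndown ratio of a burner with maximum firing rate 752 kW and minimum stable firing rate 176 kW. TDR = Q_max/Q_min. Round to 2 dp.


TDR = Q_max / Q_min
TDR = 752 / 176 = 4.27


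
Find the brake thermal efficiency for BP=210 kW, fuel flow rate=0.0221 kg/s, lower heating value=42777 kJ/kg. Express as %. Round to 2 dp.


eta_BTE = (BP / (mf * LHV)) * 100
Denominator = 0.0221 * 42777 = 945.3717 kW
eta_BTE = (210 / 945.3717) * 100 = 22.21%


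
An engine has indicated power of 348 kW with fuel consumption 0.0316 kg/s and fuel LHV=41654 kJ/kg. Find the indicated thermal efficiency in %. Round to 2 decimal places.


eta_ith = (IP / (mf * LHV)) * 100
Denominator = 0.0316 * 41654 = 1316.2664 kW
eta_ith = (348 / 1316.2664) * 100 = 26.44%


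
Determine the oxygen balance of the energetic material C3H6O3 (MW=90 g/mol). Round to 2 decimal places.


OB = -1600 * (2C + H/2 - O) / MW
Inner = 2*3 + 6/2 - 3 = 6.00
OB = -1600 * 6.00 / 90 = -106.67%


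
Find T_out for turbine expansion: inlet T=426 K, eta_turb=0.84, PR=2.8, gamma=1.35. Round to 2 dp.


T_out = T_in * (1 - eta * (1 - PR^(-(gamma-1)/gamma)))
Exponent = -(1.35-1)/1.35 = -0.25925926
PR^exp = 2.8^(-0.25925926) = 0.76572026
Factor = 1 - 0.84*(1 - 0.76572026) = 0.80320502
T_out = 426 * 0.80320502 = 342.17 K


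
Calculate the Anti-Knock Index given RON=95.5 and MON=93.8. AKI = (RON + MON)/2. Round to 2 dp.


AKI = (RON + MON) / 2
AKI = (95.5 + 93.8) / 2
AKI = 189.3 / 2 = 94.65


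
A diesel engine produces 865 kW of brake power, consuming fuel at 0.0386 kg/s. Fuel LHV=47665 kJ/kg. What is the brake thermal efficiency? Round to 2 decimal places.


eta_BTE = (BP / (mf * LHV)) * 100
Denominator = 0.0386 * 47665 = 1839.8690 kW
eta_BTE = (865 / 1839.8690) * 100 = 47.01%


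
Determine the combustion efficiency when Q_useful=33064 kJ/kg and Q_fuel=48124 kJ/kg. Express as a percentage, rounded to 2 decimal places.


Efficiency = (Q_useful / Q_fuel) * 100
Efficiency = (33064 / 48124) * 100
Efficiency = 0.6871 * 100 = 68.71%


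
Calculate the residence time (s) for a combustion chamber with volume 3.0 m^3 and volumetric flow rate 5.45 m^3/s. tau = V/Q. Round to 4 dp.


tau = V / Q_flow
tau = 3.0 / 5.45 = 0.5505 s


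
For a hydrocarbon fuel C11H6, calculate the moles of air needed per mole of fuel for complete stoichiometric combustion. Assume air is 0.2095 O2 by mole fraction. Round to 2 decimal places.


Balanced combustion: C11H6 + 12.5 O2 -> 11 CO2 + 3 H2O
O2 needed = C + H/4 = 11 + 6/4 = 12.50 moles
Air moles = O2 / 0.2095 = 12.50 / 0.2095 = 59.67 moles air


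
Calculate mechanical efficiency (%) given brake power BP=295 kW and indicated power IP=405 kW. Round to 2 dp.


eta_mech = (BP / IP) * 100
Ratio = 295 / 405 = 0.7284
eta_mech = 0.7284 * 100 = 72.84%


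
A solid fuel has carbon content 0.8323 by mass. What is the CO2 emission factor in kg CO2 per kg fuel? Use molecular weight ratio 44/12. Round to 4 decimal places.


EF = C_frac * (M_CO2 / M_C)
EF = 0.8323 * (44/12)
EF = 0.8323 * 3.666667 = 3.0518 kg_CO2/kg_fuel


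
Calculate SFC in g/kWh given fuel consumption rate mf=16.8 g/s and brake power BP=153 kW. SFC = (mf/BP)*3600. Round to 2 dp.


SFC = (mf / BP) * 3600
Rate = 16.8 / 153 = 0.109804 g/(s*kW)
SFC = 0.109804 * 3600 = 395.29 g/kWh


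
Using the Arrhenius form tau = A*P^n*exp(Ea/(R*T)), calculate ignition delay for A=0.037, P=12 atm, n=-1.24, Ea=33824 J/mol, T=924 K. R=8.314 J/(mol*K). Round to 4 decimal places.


tau = A * P^n * exp(Ea/(R*T))
P^n = 12^(-1.24) = 0.04590027
Ea/(R*T) = 33824/(8.314*924) = 4.402942
exp(Ea/(R*T)) = 81.690858
tau = 0.037 * 0.04590027 * 81.690858 = 0.1387 ms


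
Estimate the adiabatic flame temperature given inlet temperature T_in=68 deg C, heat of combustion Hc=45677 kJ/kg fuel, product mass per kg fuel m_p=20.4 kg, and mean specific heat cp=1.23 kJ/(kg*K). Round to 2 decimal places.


T_ad = T_in + Hc / (m_p * cp)
Denominator = 20.4 * 1.23 = 25.0920
Temperature rise = 45677 / 25.0920 = 1820.38 K
T_ad = 68 + 1820.38 = 1888.38 deg C


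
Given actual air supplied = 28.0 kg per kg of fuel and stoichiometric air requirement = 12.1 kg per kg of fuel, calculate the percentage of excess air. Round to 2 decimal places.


Excess air = actual - stoichiometric = 28.0 - 12.1 = 15.90 kg/kg fuel
Excess air % = (excess / stoich) * 100 = (15.90 / 12.1) * 100 = 131.40%


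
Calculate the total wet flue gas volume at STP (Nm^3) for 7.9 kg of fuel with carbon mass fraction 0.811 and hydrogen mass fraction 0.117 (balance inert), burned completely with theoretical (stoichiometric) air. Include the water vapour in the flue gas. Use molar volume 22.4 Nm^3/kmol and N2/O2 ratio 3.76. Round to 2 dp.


Per kg fuel: CO2 = (C/12 kmol)*22.4 = (0.811/12)*22.4 = 1.51387 Nm^3
Per kg fuel: H2O = (H/2 kmol)*22.4 = (0.117/2)*22.4 = 1.31040 Nm^3
O2 needed per kg fuel = C/12 + H/4 = 0.811/12 + 0.117/4 = 0.09683333 kmol
Per kg fuel: N2 = O2*3.76*22.4 = 0.09683333*3.76*22.4 = 8.15569 Nm^3
Total per kg = 1.51387 + 1.31040 + 8.15569 = 10.97996 Nm^3
Total = 10.97996 * 7.9 = 86.74 Nm^3


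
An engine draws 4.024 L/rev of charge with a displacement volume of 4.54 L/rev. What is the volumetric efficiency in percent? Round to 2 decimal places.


eta_v = (V_actual / V_disp) * 100
Ratio = 4.024 / 4.54 = 0.8863
eta_v = 0.8863 * 100 = 88.63%


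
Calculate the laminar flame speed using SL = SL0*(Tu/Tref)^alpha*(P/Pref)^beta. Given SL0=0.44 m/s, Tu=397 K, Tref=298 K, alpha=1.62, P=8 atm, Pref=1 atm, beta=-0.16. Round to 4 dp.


SL = SL0 * (Tu/Tref)^alpha * (P/Pref)^beta
T ratio = 397/298 = 1.33221477
(T ratio)^alpha = 1.33221477^1.62 = 1.591513
(P/Pref)^beta = 8^(-0.16) = 0.716978
SL = 0.44 * 1.591513 * 0.716978 = 0.5021 m/s


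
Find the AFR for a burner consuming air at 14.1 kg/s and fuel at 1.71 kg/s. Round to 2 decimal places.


AFR = m_air / m_fuel
AFR = 14.1 / 1.71 = 8.25


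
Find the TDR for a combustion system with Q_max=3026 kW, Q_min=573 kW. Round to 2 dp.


TDR = Q_max / Q_min
TDR = 3026 / 573 = 5.28


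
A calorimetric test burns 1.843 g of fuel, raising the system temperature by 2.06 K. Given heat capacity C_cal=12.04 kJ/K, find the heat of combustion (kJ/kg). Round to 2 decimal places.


Hc = C_cal * delta_T / m_fuel
Q_released = 12.04 * 2.06 = 24.8024 kJ
m_fuel = 1.843 g = 1.843/1000 kg = 0.001843 kg
Hc = 24.8024 / 0.001843 = 13457.62 kJ/kg


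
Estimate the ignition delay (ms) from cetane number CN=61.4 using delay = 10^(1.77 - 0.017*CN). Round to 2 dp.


delay = 10^(1.77 - 0.017*CN)
Exponent = 1.77 - 0.017*61.4 = 0.7262
delay = 10^0.7262 = 5.32 ms


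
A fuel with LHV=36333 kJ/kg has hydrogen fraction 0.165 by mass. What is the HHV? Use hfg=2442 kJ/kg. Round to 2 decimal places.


HHV = LHV + hfg * 9 * H
Water addition = 2442 * 9 * 0.165 = 3626.370 kJ/kg
HHV = 36333 + 3626.370 = 39959.37 kJ/kg


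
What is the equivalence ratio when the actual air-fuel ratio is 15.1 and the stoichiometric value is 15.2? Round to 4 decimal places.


phi = AFR_stoich / AFR_actual
phi = 15.2 / 15.1 = 1.0066


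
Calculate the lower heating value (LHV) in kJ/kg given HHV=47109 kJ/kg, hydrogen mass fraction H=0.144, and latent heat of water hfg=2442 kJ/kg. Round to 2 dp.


LHV = HHV - hfg * 9 * H
Water correction = 2442 * 9 * 0.144 = 3164.832 kJ/kg
LHV = 47109 - 3164.832 = 43944.17 kJ/kg


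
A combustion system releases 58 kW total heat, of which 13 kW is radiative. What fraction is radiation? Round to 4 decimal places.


f_rad = Q_rad / Q_total
f_rad = 13 / 58 = 0.2241


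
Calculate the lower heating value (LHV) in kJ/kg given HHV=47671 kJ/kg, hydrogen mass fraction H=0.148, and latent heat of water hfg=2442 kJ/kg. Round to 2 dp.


LHV = HHV - hfg * 9 * H
Water correction = 2442 * 9 * 0.148 = 3252.744 kJ/kg
LHV = 47671 - 3252.744 = 44418.26 kJ/kg


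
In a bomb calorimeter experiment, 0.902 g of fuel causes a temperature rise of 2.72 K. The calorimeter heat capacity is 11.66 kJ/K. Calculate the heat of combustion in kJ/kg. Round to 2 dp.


Hc = C_cal * delta_T / m_fuel
Q_released = 11.66 * 2.72 = 31.7152 kJ
m_fuel = 0.902 g = 0.902/1000 kg = 0.000902 kg
Hc = 31.7152 / 0.000902 = 35160.98 kJ/kg


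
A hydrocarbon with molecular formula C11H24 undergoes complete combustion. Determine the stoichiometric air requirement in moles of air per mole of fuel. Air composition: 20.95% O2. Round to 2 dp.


Balanced combustion: C11H24 + 17 O2 -> 11 CO2 + 12 H2O
O2 needed = C + H/4 = 11 + 24/4 = 17.00 moles
Air moles = O2 / 0.2095 = 17.00 / 0.2095 = 81.15 moles air


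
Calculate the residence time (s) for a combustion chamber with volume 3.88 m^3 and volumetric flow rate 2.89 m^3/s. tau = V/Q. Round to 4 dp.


tau = V / Q_flow
tau = 3.88 / 2.89 = 1.3426 s


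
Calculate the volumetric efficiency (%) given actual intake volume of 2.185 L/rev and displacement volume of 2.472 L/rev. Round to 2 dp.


eta_v = (V_actual / V_disp) * 100
Ratio = 2.185 / 2.472 = 0.8839
eta_v = 0.8839 * 100 = 88.39%


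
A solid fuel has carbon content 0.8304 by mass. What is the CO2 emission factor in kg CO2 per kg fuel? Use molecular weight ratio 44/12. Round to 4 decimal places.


EF = C_frac * (M_CO2 / M_C)
EF = 0.8304 * (44/12)
EF = 0.8304 * 3.666667 = 3.0448 kg_CO2/kg_fuel


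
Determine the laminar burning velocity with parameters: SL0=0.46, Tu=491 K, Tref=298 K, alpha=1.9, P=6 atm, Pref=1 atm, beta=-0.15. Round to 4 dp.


SL = SL0 * (Tu/Tref)^alpha * (P/Pref)^beta
T ratio = 491/298 = 1.64765101
(T ratio)^alpha = 1.64765101^1.9 = 2.582521
(P/Pref)^beta = 6^(-0.15) = 0.764324
SL = 0.46 * 2.582521 * 0.764324 = 0.9080 m/s


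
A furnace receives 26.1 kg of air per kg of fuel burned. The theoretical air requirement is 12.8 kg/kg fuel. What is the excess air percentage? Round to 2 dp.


Excess air = actual - stoichiometric = 26.1 - 12.8 = 13.30 kg/kg fuel
Excess air % = (excess / stoich) * 100 = (13.30 / 12.8) * 100 = 103.91%


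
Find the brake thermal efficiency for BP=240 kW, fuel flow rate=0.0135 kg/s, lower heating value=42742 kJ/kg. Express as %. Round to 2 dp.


eta_BTE = (BP / (mf * LHV)) * 100
Denominator = 0.0135 * 42742 = 577.0170 kW
eta_BTE = (240 / 577.0170) * 100 = 41.59%


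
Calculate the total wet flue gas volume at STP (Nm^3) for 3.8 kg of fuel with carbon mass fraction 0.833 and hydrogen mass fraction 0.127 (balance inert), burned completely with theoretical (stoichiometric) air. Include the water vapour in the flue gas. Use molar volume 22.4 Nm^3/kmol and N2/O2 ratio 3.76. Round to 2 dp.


Per kg fuel: CO2 = (C/12 kmol)*22.4 = (0.833/12)*22.4 = 1.55493 Nm^3
Per kg fuel: H2O = (H/2 kmol)*22.4 = (0.127/2)*22.4 = 1.42240 Nm^3
O2 needed per kg fuel = C/12 + H/4 = 0.833/12 + 0.127/4 = 0.10116667 kmol
Per kg fuel: N2 = O2*3.76*22.4 = 0.10116667*3.76*22.4 = 8.52066 Nm^3
Total per kg = 1.55493 + 1.42240 + 8.52066 = 11.49799 Nm^3
Total = 11.49799 * 3.8 = 43.69 Nm^3


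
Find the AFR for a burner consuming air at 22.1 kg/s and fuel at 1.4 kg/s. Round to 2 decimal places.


AFR = m_air / m_fuel
AFR = 22.1 / 1.4 = 15.79


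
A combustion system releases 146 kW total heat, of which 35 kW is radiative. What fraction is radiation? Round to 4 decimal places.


f_rad = Q_rad / Q_total
f_rad = 35 / 146 = 0.2397


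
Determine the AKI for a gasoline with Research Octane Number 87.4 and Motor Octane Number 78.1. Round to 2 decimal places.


AKI = (RON + MON) / 2
AKI = (87.4 + 78.1) / 2
AKI = 165.5 / 2 = 82.75


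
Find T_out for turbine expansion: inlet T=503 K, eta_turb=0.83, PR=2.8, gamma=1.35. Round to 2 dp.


T_out = T_in * (1 - eta * (1 - PR^(-(gamma-1)/gamma)))
Exponent = -(1.35-1)/1.35 = -0.25925926
PR^exp = 2.8^(-0.25925926) = 0.76572026
Factor = 1 - 0.83*(1 - 0.76572026) = 0.80554782
T_out = 503 * 0.80554782 = 405.19 K


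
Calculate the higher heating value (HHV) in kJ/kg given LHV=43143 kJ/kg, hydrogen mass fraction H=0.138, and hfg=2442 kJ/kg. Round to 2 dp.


HHV = LHV + hfg * 9 * H
Water addition = 2442 * 9 * 0.138 = 3032.964 kJ/kg
HHV = 43143 + 3032.964 = 46175.96 kJ/kg


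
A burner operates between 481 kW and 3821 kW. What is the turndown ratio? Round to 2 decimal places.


TDR = Q_max / Q_min
TDR = 3821 / 481 = 7.94


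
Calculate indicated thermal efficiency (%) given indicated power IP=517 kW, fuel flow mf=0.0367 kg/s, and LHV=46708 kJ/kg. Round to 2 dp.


eta_ith = (IP / (mf * LHV)) * 100
Denominator = 0.0367 * 46708 = 1714.1836 kW
eta_ith = (517 / 1714.1836) * 100 = 30.16%


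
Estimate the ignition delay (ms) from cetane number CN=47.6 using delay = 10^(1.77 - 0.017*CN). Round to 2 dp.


delay = 10^(1.77 - 0.017*CN)
Exponent = 1.77 - 0.017*47.6 = 0.9608
delay = 10^0.9608 = 9.14 ms
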